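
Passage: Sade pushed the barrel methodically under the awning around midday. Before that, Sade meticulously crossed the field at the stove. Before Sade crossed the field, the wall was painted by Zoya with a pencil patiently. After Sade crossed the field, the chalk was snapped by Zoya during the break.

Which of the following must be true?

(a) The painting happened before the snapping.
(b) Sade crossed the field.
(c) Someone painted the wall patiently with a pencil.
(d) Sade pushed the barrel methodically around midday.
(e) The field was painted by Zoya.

(a) Entailed — the narrative places the painting before the snapping.
(b) Entailed — dropping 'at the stove', 'meticulously' leaves a sub-description the original still satisfies.
(c) Entailed — this follows by dropping conjuncts from the painting event's description.
(d) Entailed — dropping 'under the awning' leaves a sub-description the original still satisfies.
(e) Not entailed — Zoya painted the wall, not the field; the field belongs to the crossing event.

(a), (b), (c), (d)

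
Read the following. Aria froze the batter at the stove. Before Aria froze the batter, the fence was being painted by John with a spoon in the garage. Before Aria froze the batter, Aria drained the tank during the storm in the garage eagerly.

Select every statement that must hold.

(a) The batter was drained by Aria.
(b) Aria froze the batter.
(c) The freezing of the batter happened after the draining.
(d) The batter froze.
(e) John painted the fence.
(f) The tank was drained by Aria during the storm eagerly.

(b), (c), (d), (f)

(a) Not entailed — Aria drained the tank, not the batter; the batter belongs to the freezing event.
(b) Entailed — every conjunct here is already in the original freezing event.
(c) Entailed — the narrative places the draining before the freezing.
(d) Entailed — 'Aria froze the batter' is causative; it entails the inchoative 'the batter froze'.
(e) Not entailed — 'was painting' is progressive on an accomplishment; it does not entail the completed 'painted'.
(f) Entailed — the original entails any weakening of itself; this just drops 'in the garage'.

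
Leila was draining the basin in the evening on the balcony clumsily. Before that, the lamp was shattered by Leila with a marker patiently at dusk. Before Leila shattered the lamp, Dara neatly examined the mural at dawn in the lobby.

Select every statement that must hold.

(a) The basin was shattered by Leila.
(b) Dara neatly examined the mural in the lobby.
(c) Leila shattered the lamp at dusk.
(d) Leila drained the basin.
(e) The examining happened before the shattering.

(a) Not entailed — Leila shattered the lamp, not the basin; the basin belongs to the draining event.
(b) Entailed — every conjunct here is already in the original examining event.
(c) Entailed — the original entails any weakening of itself; this just drops 'with a marker', 'patiently'.
(d) Not entailed — 'was draining' is progressive on an accomplishment; it does not entail the completed 'drained'.
(e) Entailed — the narrative places the examining before the shattering.

(b), (c), (e)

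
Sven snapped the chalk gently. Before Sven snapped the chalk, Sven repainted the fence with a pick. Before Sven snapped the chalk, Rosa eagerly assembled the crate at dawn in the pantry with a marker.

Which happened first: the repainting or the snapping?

the repainting

The connectives place the repainting before the snapping.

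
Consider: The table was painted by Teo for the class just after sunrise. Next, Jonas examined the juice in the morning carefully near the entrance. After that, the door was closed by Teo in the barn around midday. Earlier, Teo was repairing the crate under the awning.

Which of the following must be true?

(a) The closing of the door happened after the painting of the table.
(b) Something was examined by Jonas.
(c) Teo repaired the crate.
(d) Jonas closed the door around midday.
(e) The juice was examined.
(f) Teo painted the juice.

(a), (b), (e)

(a) Entailed — the narrative places the painting before the closing.
(b) Entailed — the original entails any weakening of itself; this just drops 'near the entrance', 'in the morning', 'carefully' and generalizes the patient.
(c) Not entailed — 'was repairing' is progressive on an accomplishment; it does not entail the completed 'repaired'.
(d) Not entailed — the passage has Teo closing the door, not Jonas.
(e) Entailed — every conjunct here is already in the original examining event.
(f) Not entailed — Teo painted the table, not the juice; the juice belongs to the examining event.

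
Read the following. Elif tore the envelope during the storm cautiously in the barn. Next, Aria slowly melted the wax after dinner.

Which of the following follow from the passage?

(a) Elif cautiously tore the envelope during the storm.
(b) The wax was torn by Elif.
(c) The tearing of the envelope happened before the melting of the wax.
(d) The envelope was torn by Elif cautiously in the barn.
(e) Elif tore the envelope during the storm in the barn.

(a), (c), (d), (e)

(a) Entailed — every conjunct here is already in the original tearing event.
(b) Not entailed — Elif tore the envelope, not the wax; the wax belongs to the melting event.
(c) Entailed — the narrative places the tearing before the melting.
(d) Entailed — every conjunct here is already in the original tearing event.
(e) Entailed — dropping 'cautiously' leaves a sub-description the original still satisfies.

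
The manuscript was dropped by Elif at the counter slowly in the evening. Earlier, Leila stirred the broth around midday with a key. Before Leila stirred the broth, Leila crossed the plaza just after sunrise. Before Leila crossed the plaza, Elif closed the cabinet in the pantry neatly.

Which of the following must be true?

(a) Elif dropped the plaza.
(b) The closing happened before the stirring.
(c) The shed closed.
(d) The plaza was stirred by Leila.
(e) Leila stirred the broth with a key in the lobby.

(b)

(a) Not entailed — Elif dropped the manuscript, not the plaza; the plaza belongs to the crossing event.
(b) Entailed — the narrative places the closing before the stirring.
(c) Not entailed — the cabinet is what closed, not the shed.
(d) Not entailed — Leila stirred the broth, not the plaza; the plaza belongs to the crossing event.
(e) Not entailed — 'in the lobby' adds information not in the original event.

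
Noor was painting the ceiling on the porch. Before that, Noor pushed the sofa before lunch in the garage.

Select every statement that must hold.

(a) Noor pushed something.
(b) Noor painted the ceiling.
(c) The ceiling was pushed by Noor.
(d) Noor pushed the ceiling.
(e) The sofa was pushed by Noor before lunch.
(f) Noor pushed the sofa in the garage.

(a) Entailed — the original entails any weakening of itself; this just drops 'in the garage', 'before lunch' and generalizes the patient.
(b) Not entailed — 'was painting' is progressive on an accomplishment; it does not entail the completed 'painted'.
(c) Not entailed — Noor pushed the sofa, not the ceiling; the ceiling belongs to the painting event.
(d) Not entailed — Noor pushed the sofa, not the ceiling; the ceiling belongs to the painting event.
(e) Entailed — dropping 'in the garage' leaves a sub-description the original still satisfies.
(f) Entailed — the original entails any weakening of itself; this just drops 'before lunch'.

(a), (e), (f)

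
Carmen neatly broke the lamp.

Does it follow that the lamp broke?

'Carmen broke the lamp' is the causative; it entails the inchoative 'the lamp broke'.

yes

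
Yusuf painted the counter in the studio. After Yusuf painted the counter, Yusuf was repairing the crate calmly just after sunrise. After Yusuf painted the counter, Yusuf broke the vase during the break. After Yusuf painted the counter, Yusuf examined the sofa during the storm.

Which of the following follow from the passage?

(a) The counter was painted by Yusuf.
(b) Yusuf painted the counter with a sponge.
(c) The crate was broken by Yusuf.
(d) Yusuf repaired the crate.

(a) Entailed — this follows by dropping conjuncts from the painting event's description.
(b) Not entailed — 'with a sponge' adds information not in the original event.
(c) Not entailed — Yusuf broke the vase, not the crate; the crate belongs to the repairing event.
(d) Not entailed — 'was repairing' is progressive on an accomplishment; it does not entail the completed 'repaired'.

(a)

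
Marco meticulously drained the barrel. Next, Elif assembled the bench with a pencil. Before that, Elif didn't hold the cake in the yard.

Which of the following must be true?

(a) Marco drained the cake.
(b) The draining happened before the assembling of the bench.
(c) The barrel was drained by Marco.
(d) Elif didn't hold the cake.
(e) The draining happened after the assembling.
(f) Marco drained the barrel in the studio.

(a) Not entailed — Marco drained the barrel, not the cake; the cake belongs to the holding event.
(b) Entailed — the narrative places the draining before the assembling.
(c) Entailed — every conjunct here is already in the original draining event.
(d) Not entailed — dropping 'in the yard' under negation is not valid — the original leaves open that Elif held the cake some other way.
(e) Not entailed — the narrative places the draining before the assembling, not after.
(f) Not entailed — 'in the studio' adds information not in the original event.

(b), (c)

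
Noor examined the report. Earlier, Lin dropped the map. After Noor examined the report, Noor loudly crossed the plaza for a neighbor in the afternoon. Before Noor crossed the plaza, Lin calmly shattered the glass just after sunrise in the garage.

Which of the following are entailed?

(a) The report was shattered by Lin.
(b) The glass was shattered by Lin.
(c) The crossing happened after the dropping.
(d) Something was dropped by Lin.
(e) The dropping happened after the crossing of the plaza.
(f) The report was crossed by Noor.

(a) Not entailed — Lin shattered the glass, not the report; the report belongs to the examining event.
(b) Entailed — this follows by dropping conjuncts from the shattering event's description.
(c) Entailed — the narrative places the dropping before the crossing.
(d) Entailed — the original entails any weakening of itself; this just generalizes the patient.
(e) Not entailed — the narrative places the dropping before the crossing, not after.
(f) Not entailed — Noor crossed the plaza, not the report; the report belongs to the examining event.

(b), (c), (d)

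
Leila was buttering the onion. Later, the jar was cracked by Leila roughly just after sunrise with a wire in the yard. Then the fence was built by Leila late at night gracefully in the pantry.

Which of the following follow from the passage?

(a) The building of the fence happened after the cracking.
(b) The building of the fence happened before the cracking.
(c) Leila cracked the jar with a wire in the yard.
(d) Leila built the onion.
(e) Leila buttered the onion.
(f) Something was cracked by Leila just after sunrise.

(a) Entailed — the narrative places the cracking before the building.
(b) Not entailed — the narrative places the cracking before the building, not after.
(c) Entailed — this follows by dropping conjuncts from the cracking event's description.
(d) Not entailed — Leila built the fence, not the onion; the onion belongs to the buttering event.
(e) Not entailed — 'was buttering' is progressive on an accomplishment; it does not entail the completed 'buttered'.
(f) Entailed — dropping 'in the yard', 'roughly', 'with a wire' and generalizing the patient leaves a sub-description the original still satisfies.

(a), (c), (f)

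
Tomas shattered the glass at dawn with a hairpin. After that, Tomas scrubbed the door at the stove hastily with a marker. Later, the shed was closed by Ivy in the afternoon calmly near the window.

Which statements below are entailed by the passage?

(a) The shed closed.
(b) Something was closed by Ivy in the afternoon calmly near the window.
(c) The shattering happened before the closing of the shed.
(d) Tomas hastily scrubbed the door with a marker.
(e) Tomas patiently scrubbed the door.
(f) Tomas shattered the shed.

(a) Entailed — 'Ivy closed the shed' is causative; it entails the inchoative 'the shed closed'.
(b) Entailed — every conjunct here is already in the original closing event.
(c) Entailed — the narrative places the shattering before the closing.
(d) Entailed — dropping 'at the stove' leaves a sub-description the original still satisfies.
(e) Not entailed — 'patiently' adds a manner not in (and inconsistent with) the original.
(f) Not entailed — Tomas shattered the glass, not the shed; the shed belongs to the closing event.

(a), (b), (c), (d)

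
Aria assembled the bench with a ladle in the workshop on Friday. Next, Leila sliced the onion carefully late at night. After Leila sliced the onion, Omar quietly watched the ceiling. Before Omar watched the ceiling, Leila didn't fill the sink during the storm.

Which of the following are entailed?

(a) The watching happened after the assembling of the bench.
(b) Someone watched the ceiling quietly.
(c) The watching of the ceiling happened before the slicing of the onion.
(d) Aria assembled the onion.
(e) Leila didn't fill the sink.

(a), (b)

(a) Entailed — the narrative places the assembling before the watching.
(b) Entailed — the original entails any weakening of itself; this just generalizes the agent.
(c) Not entailed — the narrative places the slicing before the watching, not after.
(d) Not entailed — Aria assembled the bench, not the onion; the onion belongs to the slicing event.
(e) Not entailed — dropping 'during the storm' under negation is not valid — the original leaves open that Leila filled the sink some other way.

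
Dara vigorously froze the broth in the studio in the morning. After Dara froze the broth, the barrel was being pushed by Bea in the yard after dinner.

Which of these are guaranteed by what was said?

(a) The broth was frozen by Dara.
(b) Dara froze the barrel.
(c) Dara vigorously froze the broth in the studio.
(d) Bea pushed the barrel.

(a), (c), (d)

(a) Entailed — this follows by dropping conjuncts from the freezing event's description.
(b) Not entailed — Dara froze the broth, not the barrel; the barrel belongs to the pushing event.
(c) Entailed — every conjunct here is already in the original freezing event.
(d) Entailed — 'push' is an activity; 'was pushing' entails that some pushing happened, so 'pushed' holds.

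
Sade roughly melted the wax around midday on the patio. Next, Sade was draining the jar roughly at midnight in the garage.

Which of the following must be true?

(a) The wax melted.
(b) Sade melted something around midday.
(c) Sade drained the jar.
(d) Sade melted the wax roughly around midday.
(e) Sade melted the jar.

(a), (b), (d)

(a) Entailed — 'Sade melted the wax' is causative; it entails the inchoative 'the wax melted'.
(b) Entailed — dropping 'on the patio', 'roughly' and generalizing the patient leaves a sub-description the original still satisfies.
(c) Not entailed — 'was draining' is progressive on an accomplishment; it does not entail the completed 'drained'.
(d) Entailed — the original entails any weakening of itself; this just drops 'on the patio'.
(e) Not entailed — Sade melted the wax, not the jar; the jar belongs to the draining event.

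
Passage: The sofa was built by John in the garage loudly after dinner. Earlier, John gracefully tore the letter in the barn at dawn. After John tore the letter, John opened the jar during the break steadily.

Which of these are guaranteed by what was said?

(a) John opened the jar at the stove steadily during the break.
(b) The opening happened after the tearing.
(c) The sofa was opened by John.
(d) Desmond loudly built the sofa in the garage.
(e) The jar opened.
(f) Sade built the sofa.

(a) Not entailed — 'at the stove' adds information not in the original event.
(b) Entailed — the narrative places the tearing before the opening.
(c) Not entailed — John opened the jar, not the sofa; the sofa belongs to the building event.
(d) Not entailed — the passage has John building the sofa, not Desmond.
(e) Entailed — 'John opened the jar' is causative; it entails the inchoative 'the jar opened'.
(f) Not entailed — the passage has John building the sofa, not Sade.

(b), (e)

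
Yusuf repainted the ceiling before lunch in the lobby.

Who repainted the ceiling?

'Yusuf' marks the agent of the repainting event.

Yusuf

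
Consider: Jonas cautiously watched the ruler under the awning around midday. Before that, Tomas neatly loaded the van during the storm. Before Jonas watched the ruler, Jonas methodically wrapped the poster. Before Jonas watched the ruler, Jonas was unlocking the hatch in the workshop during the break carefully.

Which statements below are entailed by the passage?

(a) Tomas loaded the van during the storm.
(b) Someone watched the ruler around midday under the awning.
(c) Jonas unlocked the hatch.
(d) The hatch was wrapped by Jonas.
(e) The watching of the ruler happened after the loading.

(a) Entailed — dropping 'neatly' leaves a sub-description the original still satisfies.
(b) Entailed — every conjunct here is already in the original watching event.
(c) Not entailed — 'was unlocking' is progressive on an accomplishment; it does not entail the completed 'unlocked'.
(d) Not entailed — Jonas wrapped the poster, not the hatch; the hatch belongs to the unlocking event.
(e) Entailed — the narrative places the loading before the watching.

(a), (b), (e)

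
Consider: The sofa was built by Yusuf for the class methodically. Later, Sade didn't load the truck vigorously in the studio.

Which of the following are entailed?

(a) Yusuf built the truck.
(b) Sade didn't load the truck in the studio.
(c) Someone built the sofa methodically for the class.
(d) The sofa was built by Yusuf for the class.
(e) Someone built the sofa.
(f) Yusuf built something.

(a) Not entailed — Yusuf built the sofa, not the truck; the truck belongs to the loading event.
(b) Not entailed — dropping 'vigorously' under negation is not valid — the original leaves open that Sade loaded the truck some other way.
(c) Entailed — every conjunct here is already in the original building event.
(d) Entailed — the original entails any weakening of itself; this just drops 'methodically'.
(e) Entailed — dropping 'methodically', 'for the class' and generalizing the agent leaves a sub-description the original still satisfies.
(f) Entailed — the original entails any weakening of itself; this just drops 'methodically', 'for the class' and generalizes the patient.

(c), (d), (e), (f)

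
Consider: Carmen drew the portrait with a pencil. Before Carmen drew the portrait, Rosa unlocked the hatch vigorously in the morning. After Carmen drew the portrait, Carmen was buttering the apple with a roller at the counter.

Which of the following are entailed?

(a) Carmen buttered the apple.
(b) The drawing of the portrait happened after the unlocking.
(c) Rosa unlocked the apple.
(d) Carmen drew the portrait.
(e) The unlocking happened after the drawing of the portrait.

(b), (d)

(a) Not entailed — 'was buttering' is progressive on an accomplishment; it does not entail the completed 'buttered'.
(b) Entailed — the narrative places the unlocking before the drawing.
(c) Not entailed — Rosa unlocked the hatch, not the apple; the apple belongs to the buttering event.
(d) Entailed — dropping 'with a pencil' leaves a sub-description the original still satisfies.
(e) Not entailed — the narrative places the unlocking before the drawing, not after.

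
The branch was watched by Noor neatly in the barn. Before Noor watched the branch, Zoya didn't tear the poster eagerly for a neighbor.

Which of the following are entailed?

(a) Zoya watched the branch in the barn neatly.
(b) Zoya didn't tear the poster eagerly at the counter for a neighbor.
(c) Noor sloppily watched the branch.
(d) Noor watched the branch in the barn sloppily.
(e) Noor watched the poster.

(b)

(a) Not entailed — the passage has Noor watching the branch, not Zoya.
(b) Entailed — under negation, adding a further restriction is entailed: if no such tearing event occurred, none occurred at the counter either.
(c) Not entailed — 'sloppily' adds a manner not in (and inconsistent with) the original.
(d) Not entailed — 'sloppily' adds a manner not in (and inconsistent with) the original.
(e) Not entailed — Noor watched the branch, not the poster; the poster belongs to the tearing event.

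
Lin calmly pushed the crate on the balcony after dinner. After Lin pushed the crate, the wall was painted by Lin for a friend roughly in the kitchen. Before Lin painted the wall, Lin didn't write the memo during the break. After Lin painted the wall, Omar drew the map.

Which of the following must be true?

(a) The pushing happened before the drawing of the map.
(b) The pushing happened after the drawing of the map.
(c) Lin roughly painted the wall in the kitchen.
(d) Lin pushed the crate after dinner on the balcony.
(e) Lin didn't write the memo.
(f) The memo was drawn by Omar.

(a), (c), (d)

(a) Entailed — the narrative places the pushing before the drawing.
(b) Not entailed — the narrative places the pushing before the drawing, not after.
(c) Entailed — this follows by dropping conjuncts from the painting event's description.
(d) Entailed — the original entails any weakening of itself; this just drops 'calmly'.
(e) Not entailed — dropping 'during the break' under negation is not valid — the original leaves open that Lin wrote the memo some other way.
(f) Not entailed — Omar drew the map, not the memo; the memo belongs to the writing event.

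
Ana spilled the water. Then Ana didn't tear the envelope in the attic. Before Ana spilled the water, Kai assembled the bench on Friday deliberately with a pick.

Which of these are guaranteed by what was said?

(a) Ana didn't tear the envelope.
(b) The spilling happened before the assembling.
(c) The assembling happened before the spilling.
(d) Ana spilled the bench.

(c)

(a) Not entailed — dropping 'in the attic' under negation is not valid — the original leaves open that Ana tore the envelope some other way.
(b) Not entailed — the narrative places the assembling before the spilling, not after.
(c) Entailed — the narrative places the assembling before the spilling.
(d) Not entailed — Ana spilled the water, not the bench; the bench belongs to the assembling event.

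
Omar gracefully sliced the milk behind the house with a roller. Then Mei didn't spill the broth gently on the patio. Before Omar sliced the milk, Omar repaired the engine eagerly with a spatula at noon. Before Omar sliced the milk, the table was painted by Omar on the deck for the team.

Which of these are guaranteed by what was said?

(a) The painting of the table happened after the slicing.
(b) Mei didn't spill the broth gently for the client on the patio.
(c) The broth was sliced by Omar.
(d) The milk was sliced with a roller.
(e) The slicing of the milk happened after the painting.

(a) Not entailed — the narrative places the painting before the slicing, not after.
(b) Entailed — under negation, adding a further restriction is entailed: if no such spilling event occurred, none occurred for the client either.
(c) Not entailed — Omar sliced the milk, not the broth; the broth belongs to the spilling event.
(d) Entailed — dropping 'behind the house', 'gracefully' and generalizing the agent leaves a sub-description the original still satisfies.
(e) Entailed — the narrative places the painting before the slicing.

(b), (d), (e)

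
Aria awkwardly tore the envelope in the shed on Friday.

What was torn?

the envelope

'the envelope' marks the patient of the tearing event.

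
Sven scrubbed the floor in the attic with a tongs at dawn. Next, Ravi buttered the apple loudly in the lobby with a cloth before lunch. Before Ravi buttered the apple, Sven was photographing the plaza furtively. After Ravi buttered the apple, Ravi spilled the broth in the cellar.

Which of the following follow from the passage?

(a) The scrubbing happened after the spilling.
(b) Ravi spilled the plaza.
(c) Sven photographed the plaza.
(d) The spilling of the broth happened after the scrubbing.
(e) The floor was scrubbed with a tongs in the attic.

(a) Not entailed — the narrative places the scrubbing before the spilling, not after.
(b) Not entailed — Ravi spilled the broth, not the plaza; the plaza belongs to the photographing event.
(c) Not entailed — 'was photographing' is progressive on an accomplishment; it does not entail the completed 'photographed'.
(d) Entailed — the narrative places the scrubbing before the spilling.
(e) Entailed — the original entails any weakening of itself; this just drops 'at dawn' and generalizes the agent.

(d), (e)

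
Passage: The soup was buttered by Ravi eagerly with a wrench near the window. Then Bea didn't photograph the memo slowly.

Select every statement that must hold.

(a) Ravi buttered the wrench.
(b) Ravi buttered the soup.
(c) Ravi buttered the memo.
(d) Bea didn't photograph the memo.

(b)

(a) Not entailed — the wrench is the instrument, not what was buttered.
(b) Entailed — this follows by dropping conjuncts from the buttering event's description.
(c) Not entailed — Ravi buttered the soup, not the memo; the memo belongs to the photographing event.
(d) Not entailed — dropping 'slowly' under negation is not valid — the original leaves open that Bea photographed the memo some other way.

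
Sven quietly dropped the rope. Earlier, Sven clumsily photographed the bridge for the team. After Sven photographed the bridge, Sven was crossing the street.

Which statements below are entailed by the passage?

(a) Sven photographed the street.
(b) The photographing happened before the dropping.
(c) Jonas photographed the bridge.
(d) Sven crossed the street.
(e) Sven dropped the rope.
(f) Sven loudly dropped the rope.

(b), (e)

(a) Not entailed — Sven photographed the bridge, not the street; the street belongs to the crossing event.
(b) Entailed — the narrative places the photographing before the dropping.
(c) Not entailed — the passage has Sven photographing the bridge, not Jonas.
(d) Not entailed — 'was crossing' is progressive on an accomplishment; it does not entail the completed 'crossed'.
(e) Entailed — the original entails any weakening of itself; this just drops 'quietly'.
(f) Not entailed — 'loudly' adds a manner not in (and inconsistent with) the original.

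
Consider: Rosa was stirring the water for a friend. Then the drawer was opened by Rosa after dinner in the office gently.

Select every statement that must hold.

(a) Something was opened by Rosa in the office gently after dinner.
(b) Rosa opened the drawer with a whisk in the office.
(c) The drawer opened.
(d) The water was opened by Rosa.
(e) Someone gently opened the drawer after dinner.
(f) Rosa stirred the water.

(a), (c), (e), (f)

(a) Entailed — this follows by dropping conjuncts from the opening event's description.
(b) Not entailed — 'with a whisk' adds information not in the original event.
(c) Entailed — 'Rosa opened the drawer' is causative; it entails the inchoative 'the drawer opened'.
(d) Not entailed — Rosa opened the drawer, not the water; the water belongs to the stirring event.
(e) Entailed — this follows by dropping conjuncts from the opening event's description.
(f) Entailed — 'stir' is an activity; 'was stirring' entails that some stirring happened, so 'stirred' holds.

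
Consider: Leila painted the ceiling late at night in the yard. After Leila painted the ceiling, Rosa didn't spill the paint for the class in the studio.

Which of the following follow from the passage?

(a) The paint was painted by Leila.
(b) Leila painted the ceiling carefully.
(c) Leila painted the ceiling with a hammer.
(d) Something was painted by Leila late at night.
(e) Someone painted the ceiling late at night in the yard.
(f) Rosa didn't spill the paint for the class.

(d), (e)

(a) Not entailed — Leila painted the ceiling, not the paint; the paint belongs to the spilling event.
(b) Not entailed — 'carefully' adds information not in the original event.
(c) Not entailed — 'with a hammer' adds information not in the original event.
(d) Entailed — this follows by dropping conjuncts from the painting event's description.
(e) Entailed — the original entails any weakening of itself; this just generalizes the agent.
(f) Not entailed — dropping 'in the studio' under negation is not valid — the original leaves open that Rosa spilled the paint some other way.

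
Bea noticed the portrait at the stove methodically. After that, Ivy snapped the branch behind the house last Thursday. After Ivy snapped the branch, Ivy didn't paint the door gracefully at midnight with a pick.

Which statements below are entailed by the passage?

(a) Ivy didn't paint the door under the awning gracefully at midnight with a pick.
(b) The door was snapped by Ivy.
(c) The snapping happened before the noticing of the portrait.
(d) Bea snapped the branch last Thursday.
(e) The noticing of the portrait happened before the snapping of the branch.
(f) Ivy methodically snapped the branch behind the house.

(a), (e)

(a) Entailed — under negation, adding a further restriction is entailed: if no such painting event occurred, none occurred under the awning either.
(b) Not entailed — Ivy snapped the branch, not the door; the door belongs to the painting event.
(c) Not entailed — the narrative places the noticing before the snapping, not after.
(d) Not entailed — the passage has Ivy snapping the branch, not Bea.
(e) Entailed — the narrative places the noticing before the snapping.
(f) Not entailed — 'methodically' adds information not in the original event.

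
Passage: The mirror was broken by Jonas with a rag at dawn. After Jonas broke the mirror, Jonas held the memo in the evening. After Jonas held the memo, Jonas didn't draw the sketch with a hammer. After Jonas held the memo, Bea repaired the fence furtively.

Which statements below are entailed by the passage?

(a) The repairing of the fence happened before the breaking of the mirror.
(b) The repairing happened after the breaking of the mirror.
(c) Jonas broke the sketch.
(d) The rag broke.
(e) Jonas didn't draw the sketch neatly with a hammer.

(b), (e)

(a) Not entailed — the narrative places the breaking before the repairing, not after.
(b) Entailed — the narrative places the breaking before the repairing.
(c) Not entailed — Jonas broke the mirror, not the sketch; the sketch belongs to the drawing event.
(d) Not entailed — the mirror is what broke, not the rag.
(e) Entailed — under negation, adding a further restriction is entailed: if no such drawing event occurred, none occurred neatly either.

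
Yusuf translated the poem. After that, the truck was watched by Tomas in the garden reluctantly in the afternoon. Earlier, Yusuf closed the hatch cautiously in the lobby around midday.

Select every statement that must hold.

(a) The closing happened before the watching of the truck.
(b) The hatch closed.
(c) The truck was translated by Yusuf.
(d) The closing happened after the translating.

(a) Entailed — the narrative places the closing before the watching.
(b) Entailed — 'Yusuf closed the hatch' is causative; it entails the inchoative 'the hatch closed'.
(c) Not entailed — Yusuf translated the poem, not the truck; the truck belongs to the watching event.
(d) Not entailed — the narrative doesn't order the translating relative to the closing.

(a), (b)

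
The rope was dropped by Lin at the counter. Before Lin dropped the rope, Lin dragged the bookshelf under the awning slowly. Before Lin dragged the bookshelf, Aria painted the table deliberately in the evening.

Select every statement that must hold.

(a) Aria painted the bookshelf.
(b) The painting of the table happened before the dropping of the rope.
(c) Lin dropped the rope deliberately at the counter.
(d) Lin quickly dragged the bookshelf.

(b)

(a) Not entailed — Aria painted the table, not the bookshelf; the bookshelf belongs to the dragging event.
(b) Entailed — the narrative places the painting before the dropping.
(c) Not entailed — 'deliberately' adds information not in the original event.
(d) Not entailed — 'quickly' adds a manner not in (and inconsistent with) the original.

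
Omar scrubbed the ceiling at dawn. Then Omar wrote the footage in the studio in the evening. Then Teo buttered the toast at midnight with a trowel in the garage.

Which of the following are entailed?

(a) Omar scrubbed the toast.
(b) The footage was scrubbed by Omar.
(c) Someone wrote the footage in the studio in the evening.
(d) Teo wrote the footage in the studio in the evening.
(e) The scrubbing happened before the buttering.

(a) Not entailed — Omar scrubbed the ceiling, not the toast; the toast belongs to the buttering event.
(b) Not entailed — Omar scrubbed the ceiling, not the footage; the footage belongs to the writing event.
(c) Entailed — generalizing the agent leaves a sub-description the original still satisfies.
(d) Not entailed — the passage has Omar writing the footage, not Teo.
(e) Entailed — the narrative places the scrubbing before the buttering.

(c), (e)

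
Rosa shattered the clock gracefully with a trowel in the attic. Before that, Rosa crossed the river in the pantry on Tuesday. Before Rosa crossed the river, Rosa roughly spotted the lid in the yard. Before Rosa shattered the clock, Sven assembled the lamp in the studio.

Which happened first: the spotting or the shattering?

the spotting

The connectives place the spotting before the shattering.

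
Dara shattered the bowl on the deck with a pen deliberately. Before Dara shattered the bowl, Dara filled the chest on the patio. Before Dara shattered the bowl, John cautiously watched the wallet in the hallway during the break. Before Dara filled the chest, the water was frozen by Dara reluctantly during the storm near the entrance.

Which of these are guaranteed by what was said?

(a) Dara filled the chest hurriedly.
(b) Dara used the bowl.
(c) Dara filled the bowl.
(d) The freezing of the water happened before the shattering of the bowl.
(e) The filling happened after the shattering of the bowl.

(a) Not entailed — 'hurriedly' adds information not in the original event.
(b) Not entailed — the bowl is the patient, not an instrument — Dara used a pen.
(c) Not entailed — Dara filled the chest, not the bowl; the bowl belongs to the shattering event.
(d) Entailed — the narrative places the freezing before the shattering.
(e) Not entailed — the narrative places the filling before the shattering, not after.

(d)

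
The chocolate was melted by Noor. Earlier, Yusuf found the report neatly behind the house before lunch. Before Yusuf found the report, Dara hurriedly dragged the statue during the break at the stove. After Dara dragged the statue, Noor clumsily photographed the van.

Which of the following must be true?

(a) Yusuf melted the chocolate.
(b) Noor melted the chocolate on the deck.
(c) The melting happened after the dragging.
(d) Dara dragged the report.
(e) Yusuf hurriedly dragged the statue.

(a) Not entailed — the passage has Noor melting the chocolate, not Yusuf.
(b) Not entailed — 'on the deck' adds information not in the original event.
(c) Entailed — the narrative places the dragging before the melting.
(d) Not entailed — Dara dragged the statue, not the report; the report belongs to the finding event.
(e) Not entailed — the passage has Dara dragging the statue, not Yusuf.

(c)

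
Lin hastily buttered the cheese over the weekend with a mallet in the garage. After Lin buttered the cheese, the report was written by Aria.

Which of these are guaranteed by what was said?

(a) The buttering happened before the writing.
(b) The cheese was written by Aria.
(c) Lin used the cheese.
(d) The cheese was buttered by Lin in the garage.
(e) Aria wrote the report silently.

(a), (d)

(a) Entailed — the narrative places the buttering before the writing.
(b) Not entailed — Aria wrote the report, not the cheese; the cheese belongs to the buttering event.
(c) Not entailed — the cheese is the patient, not an instrument — Lin used a mallet.
(d) Entailed — every conjunct here is already in the original buttering event.
(e) Not entailed — 'silently' adds information not in the original event.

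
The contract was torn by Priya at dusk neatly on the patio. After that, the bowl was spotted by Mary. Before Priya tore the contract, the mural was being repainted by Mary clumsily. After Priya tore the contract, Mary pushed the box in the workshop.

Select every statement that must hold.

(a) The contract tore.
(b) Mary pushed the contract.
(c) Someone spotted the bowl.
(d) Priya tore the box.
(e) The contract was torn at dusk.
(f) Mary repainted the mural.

(a), (c), (e)

(a) Entailed — 'Priya tore the contract' is causative; it entails the inchoative 'the contract tore'.
(b) Not entailed — Mary pushed the box, not the contract; the contract belongs to the tearing event.
(c) Entailed — the original entails any weakening of itself; this just generalizes the agent.
(d) Not entailed — Priya tore the contract, not the box; the box belongs to the pushing event.
(e) Entailed — every conjunct here is already in the original tearing event.
(f) Not entailed — 'was repainting' is progressive on an accomplishment; it does not entail the completed 'repainted'.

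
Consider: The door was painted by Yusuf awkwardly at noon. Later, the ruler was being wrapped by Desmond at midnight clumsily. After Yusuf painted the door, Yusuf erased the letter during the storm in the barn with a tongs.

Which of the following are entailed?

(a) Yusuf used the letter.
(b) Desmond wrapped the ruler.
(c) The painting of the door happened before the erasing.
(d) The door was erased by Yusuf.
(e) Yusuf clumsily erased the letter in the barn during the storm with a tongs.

(a) Not entailed — the letter is the patient, not an instrument — Yusuf used a tongs.
(b) Not entailed — 'was wrapping' is progressive on an accomplishment; it does not entail the completed 'wrapped'.
(c) Entailed — the narrative places the painting before the erasing.
(d) Not entailed — Yusuf erased the letter, not the door; the door belongs to the painting event.
(e) Not entailed — 'clumsily' adds information not in the original event.

(c)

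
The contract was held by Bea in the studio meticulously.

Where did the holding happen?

'in the studio' marks the location of the holding event.

in the studio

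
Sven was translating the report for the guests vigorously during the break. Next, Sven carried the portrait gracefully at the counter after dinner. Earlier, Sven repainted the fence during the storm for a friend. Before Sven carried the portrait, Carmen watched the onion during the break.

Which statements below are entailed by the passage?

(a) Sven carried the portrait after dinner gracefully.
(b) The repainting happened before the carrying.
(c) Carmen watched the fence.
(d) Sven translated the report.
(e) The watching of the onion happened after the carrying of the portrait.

(a), (b)

(a) Entailed — the original entails any weakening of itself; this just drops 'at the counter'.
(b) Entailed — the narrative places the repainting before the carrying.
(c) Not entailed — Carmen watched the onion, not the fence; the fence belongs to the repainting event.
(d) Not entailed — 'was translating' is progressive on an accomplishment; it does not entail the completed 'translated'.
(e) Not entailed — the narrative places the watching before the carrying, not after.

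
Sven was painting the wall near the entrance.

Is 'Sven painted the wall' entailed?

'was painting' is progressive; for an accomplishment like 'paint the wall', it doesn't entail completion.

no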